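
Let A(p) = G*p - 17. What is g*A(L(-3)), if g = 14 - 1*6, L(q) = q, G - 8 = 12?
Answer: -616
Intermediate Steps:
G = 20 (G = 8 + 12 = 20)
A(p) = -17 + 20*p (A(p) = 20*p - 17 = -17 + 20*p)
g = 8 (g = 14 - 6 = 8)
g*A(L(-3)) = 8*(-17 + 20*(-3)) = 8*(-17 - 60) = 8*(-77) = -616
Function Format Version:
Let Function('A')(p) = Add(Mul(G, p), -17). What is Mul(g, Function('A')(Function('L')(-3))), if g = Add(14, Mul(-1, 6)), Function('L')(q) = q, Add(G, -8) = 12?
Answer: -616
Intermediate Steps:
G = 20 (G = Add(8, 12) = 20)
Function('A')(p) = Add(-17, Mul(20, p)) (Function('A')(p) = Add(Mul(20, p), -17) = Add(-17, Mul(20, p)))
g = 8 (g = Add(14, -6) = 8)
Mul(g, Function('A')(Function('L')(-3))) = Mul(8, Add(-17, Mul(20, -3))) = Mul(8, Add(-17, -60)) = Mul(8, -77) = -616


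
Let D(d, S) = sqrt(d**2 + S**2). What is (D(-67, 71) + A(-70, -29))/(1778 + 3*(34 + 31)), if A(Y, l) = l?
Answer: -29/1973 + sqrt(9530)/1973 ≈ 0.034780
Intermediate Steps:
D(d, S) = sqrt(S**2 + d**2)
(D(-67, 71) + A(-70, -29))/(1778 + 3*(34 + 31)) = (sqrt(71**2 + (-67)**2) - 29)/(1778 + 3*(34 + 31)) = (sqrt(5041 + 4489) - 29)/(1778 + 3*65) = (sqrt(9530) - 29)/(1778 + 195) = (-29 + sqrt(9530))/1973 = (-29 + sqrt(9530))*(1/1973) = -29/1973 + sqrt(9530)/1973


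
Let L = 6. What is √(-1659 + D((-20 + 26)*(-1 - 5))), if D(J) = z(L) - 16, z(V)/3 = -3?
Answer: 2*I*√421 ≈ 41.037*I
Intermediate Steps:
z(V) = -9 (z(V) = 3*(-3) = -9)
D(J) = -25 (D(J) = -9 - 16 = -25)
√(-1659 + D((-20 + 26)*(-1 - 5))) = √(-1659 - 25) = √(-1684) = 2*I*√421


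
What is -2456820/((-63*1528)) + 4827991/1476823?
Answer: 113695833569/3949024702 ≈ 28.791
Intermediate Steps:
-2456820/((-63*1528)) + 4827991/1476823 = -2456820/(-96264) + 4827991*(1/1476823) = -2456820*(-1/96264) + 4827991/1476823 = 68245/2674 + 4827991/1476823 = 113695833569/3949024702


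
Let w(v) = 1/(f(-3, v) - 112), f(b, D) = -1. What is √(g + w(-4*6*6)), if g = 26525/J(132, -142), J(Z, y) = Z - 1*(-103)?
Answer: 3*√353723222/5311 ≈ 10.624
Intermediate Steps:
J(Z, y) = 103 + Z (J(Z, y) = Z + 103 = 103 + Z)
w(v) = -1/113 (w(v) = 1/(-1 - 112) = 1/(-113) = -1/113)
g = 5305/47 (g = 26525/(103 + 132) = 26525/235 = 26525*(1/235) = 5305/47 ≈ 112.87)
√(g + w(-4*6*6)) = √(5305/47 - 1/113) = √(599418/5311) = 3*√353723222/5311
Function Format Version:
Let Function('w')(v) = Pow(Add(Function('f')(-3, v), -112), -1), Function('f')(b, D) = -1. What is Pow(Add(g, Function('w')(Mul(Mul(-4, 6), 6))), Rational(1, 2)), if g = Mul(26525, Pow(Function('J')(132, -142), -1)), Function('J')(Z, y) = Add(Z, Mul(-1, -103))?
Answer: Mul(Rational(3, 5311), Pow(353723222, Rational(1, 2))) ≈ 10.624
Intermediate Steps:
Function('J')(Z, y) = Add(103, Z) (Function('J')(Z, y) = Add(Z, 103) = Add(103, Z))
Function('w')(v) = Rational(-1, 113) (Function('w')(v) = Pow(Add(-1, -112), -1) = Pow(-113, -1) = Rational(-1, 113))
g = Rational(5305, 47) (g = Mul(26525, Pow(Add(103, 132), -1)) = Mul(26525, Pow(235, -1)) = Mul(26525, Rational(1, 235)) = Rational(5305, 47) ≈ 112.87)
Pow(Add(g, Function('w')(Mul(Mul(-4, 6), 6))), Rational(1, 2)) = Pow(Add(Rational(5305, 47), Rational(-1, 113)), Rational(1, 2)) = Pow(Rational(599418, 5311), Rational(1, 2)) = Mul(Rational(3, 5311), Pow(353723222, Rational(1, 2)))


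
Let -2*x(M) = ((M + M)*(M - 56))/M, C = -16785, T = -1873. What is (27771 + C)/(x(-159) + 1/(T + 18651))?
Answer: 184323108/3607271 ≈ 51.098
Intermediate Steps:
x(M) = 56 - M (x(M) = -(M + M)*(M - 56)/(2*M) = -(2*M)*(-56 + M)/(2*M) = -2*M*(-56 + M)/(2*M) = -(-112 + 2*M)/2 = 56 - M)
(27771 + C)/(x(-159) + 1/(T + 18651)) = (27771 - 16785)/((56 - 1*(-159)) + 1/(-1873 + 18651)) = 10986/((56 + 159) + 1/16778) = 10986/(215 + 1/16778) = 10986/(3607271/16778) = 10986*(16778/3607271) = 184323108/3607271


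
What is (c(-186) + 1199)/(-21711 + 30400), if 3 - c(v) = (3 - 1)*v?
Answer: 1574/8689 ≈ 0.18115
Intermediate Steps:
c(v) = 3 - 2*v (c(v) = 3 - (3 - 1)*v = 3 - 2*v)
(c(-186) + 1199)/(-21711 + 30400) = ((3 - 2*(-186)) + 1199)/(-21711 + 30400) = ((3 + 372) + 1199)/8689 = (375 + 1199)*(1/8689) = 1574*(1/8689) = 1574/8689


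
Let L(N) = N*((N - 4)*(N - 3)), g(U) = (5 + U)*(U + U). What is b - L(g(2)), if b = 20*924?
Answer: 1680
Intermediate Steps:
b = 18480
g(U) = 2*U*(5 + U) (g(U) = (5 + U)*(2*U) = 2*U*(5 + U))
L(N) = N*(-4 + N)*(-3 + N) (L(N) = N*((-4 + N)*(-3 + N)) = N*(-4 + N)*(-3 + N))
b - L(g(2)) = 18480 - 2*2*(5 + 2)*(12 + (2*2*(5 + 2))² - 14*2*(5 + 2)) = 18480 - 2*2*7*(12 + (2*2*7)² - 14*2*7) = 18480 - 28*(12 + 28² - 7*28) = 18480 - 28*(12 + 784 - 196) = 18480 - 28*600 = 18480 - 1*16800 = 18480 - 16800 = 1680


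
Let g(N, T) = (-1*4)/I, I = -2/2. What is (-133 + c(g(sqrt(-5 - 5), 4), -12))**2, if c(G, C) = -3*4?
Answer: 21025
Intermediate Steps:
I = -1 (I = -2*1/2 = -1)
g(N, T) = 4 (g(N, T) = -1*4/(-1) = -4*(-1) = 4)
c(G, C) = -12
(-133 + c(g(sqrt(-5 - 5), 4), -12))**2 = (-133 - 12)**2 = (-145)**2 = 21025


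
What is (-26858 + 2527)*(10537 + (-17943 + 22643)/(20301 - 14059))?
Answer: -800205884237/3121 ≈ -2.5639e+8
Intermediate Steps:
(-26858 + 2527)*(10537 + (-17943 + 22643)/(20301 - 14059)) = -24331*(10537 + 4700/6242) = -24331*(10537 + 4700*(1/6242)) = -24331*(10537 + 2350/3121) = -24331*32888327/3121 = -800205884237/3121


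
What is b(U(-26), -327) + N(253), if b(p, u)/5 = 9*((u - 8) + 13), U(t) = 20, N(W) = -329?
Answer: -14819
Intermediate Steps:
b(p, u) = 225 + 45*u (b(p, u) = 5*(9*((u - 8) + 13)) = 5*(9*((-8 + u) + 13)) = 5*(9*(5 + u)) = 5*(45 + 9*u) = 225 + 45*u)
b(U(-26), -327) + N(253) = (225 + 45*(-327)) - 329 = (225 - 14715) - 329 = -14490 - 329 = -14819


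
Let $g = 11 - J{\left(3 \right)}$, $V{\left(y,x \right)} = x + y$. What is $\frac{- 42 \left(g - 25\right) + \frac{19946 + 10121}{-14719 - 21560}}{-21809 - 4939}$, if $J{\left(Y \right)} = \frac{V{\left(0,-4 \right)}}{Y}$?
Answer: $- \frac{19270361}{970390692} \approx -0.019858$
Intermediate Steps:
$J{\left(Y \right)} = - \frac{4}{Y}$ ($J{\left(Y \right)} = \frac{-4 + 0}{Y} = - \frac{4}{Y}$)
$g = \frac{37}{3}$ ($g = 11 - - \frac{4}{3} = 11 + \frac{4}{3} = \frac{37}{3} \approx 12.333$)
$\frac{- 42 \left(g - 25\right) + \frac{19946 + 10121}{-14719 - 21560}}{-21809 - 4939} = \frac{- 42 \left(\frac{37}{3} - 25\right) + \frac{19946 + 10121}{-14719 - 21560}}{-21809 - 4939} = \frac{\left(-42\right) \left(- \frac{38}{3}\right) + \frac{30067}{-36279}}{-26748} = \left(532 + 30067 \left(- \frac{1}{36279}\right)\right) \left(- \frac{1}{26748}\right) = \left(532 - \frac{30067}{36279}\right) \left(- \frac{1}{26748}\right) = \frac{19270361}{36279} \left(- \frac{1}{26748}\right) = - \frac{19270361}{970390692}$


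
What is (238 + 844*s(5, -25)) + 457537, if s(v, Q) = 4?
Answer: 461151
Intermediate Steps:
(238 + 844*s(5, -25)) + 457537 = (238 + 844*4) + 457537 = (238 + 3376) + 457537 = 3614 + 457537 = 461151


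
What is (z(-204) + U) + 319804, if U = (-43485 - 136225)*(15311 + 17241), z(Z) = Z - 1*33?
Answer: -5849600353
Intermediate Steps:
z(Z) = -33 + Z (z(Z) = Z - 33 = -33 + Z)
U = -5849919920 (U = -179710*32552 = -5849919920)
(z(-204) + U) + 319804 = ((-33 - 204) - 5849919920) + 319804 = (-237 - 5849919920) + 319804 = -5849920157 + 319804 = -5849600353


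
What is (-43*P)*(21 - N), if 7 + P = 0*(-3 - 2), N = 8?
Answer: 3913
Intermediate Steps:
P = -7 (P = -7 + 0*(-3 - 2) = -7 + 0*(-5) = -7 + 0 = -7)
(-43*P)*(21 - N) = (-43*(-7))*(21 - 1*8) = 301*(21 - 8) = 301*13 = 3913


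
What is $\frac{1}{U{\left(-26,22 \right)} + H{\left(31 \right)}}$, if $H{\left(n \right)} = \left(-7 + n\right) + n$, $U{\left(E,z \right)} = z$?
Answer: $\frac{1}{77} \approx 0.012987$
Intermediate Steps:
$H{\left(n \right)} = -7 + 2 n$
$\frac{1}{U{\left(-26,22 \right)} + H{\left(31 \right)}} = \frac{1}{22 + \left(-7 + 2 \cdot 31\right)} = \frac{1}{22 + \left(-7 + 62\right)} = \frac{1}{22 + 55} = \frac{1}{77}$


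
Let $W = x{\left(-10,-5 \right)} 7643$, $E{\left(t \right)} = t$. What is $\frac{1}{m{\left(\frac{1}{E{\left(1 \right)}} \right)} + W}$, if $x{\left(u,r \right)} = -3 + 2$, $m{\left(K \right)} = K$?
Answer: $- \frac{1}{7642} \approx -0.00013086$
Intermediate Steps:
$x{\left(u,r \right)} = -1$
$W = -7643$ ($W = \left(-1\right) 7643 = -7643$)
$\frac{1}{m{\left(\frac{1}{E{\left(1 \right)}} \right)} + W} = \frac{1}{1^{-1} - 7643} = \frac{1}{1 - 7643} = \frac{1}{-7642} = - \frac{1}{7642}$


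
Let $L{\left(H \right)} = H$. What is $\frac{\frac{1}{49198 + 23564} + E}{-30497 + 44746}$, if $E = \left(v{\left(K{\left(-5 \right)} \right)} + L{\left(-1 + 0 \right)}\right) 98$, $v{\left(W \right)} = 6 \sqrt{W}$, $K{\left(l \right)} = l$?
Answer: $- \frac{7130675}{1036785738} + \frac{588 i \sqrt{5}}{14249} \approx -0.0068777 + 0.092274 i$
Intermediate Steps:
$E = -98 + 588 i \sqrt{5}$ ($E = \left(6 \sqrt{-5} + \left(-1 + 0\right)\right) 98 = \left(6 i \sqrt{5} - 1\right) 98 = \left(-1 + 6 i \sqrt{5}\right) 98 = -98 + 588 i \sqrt{5} \approx -98.0 + 1314.8 i$)
$\frac{\frac{1}{49198 + 23564} + E}{-30497 + 44746} = \frac{\frac{1}{49198 + 23564} - \left(98 - 588 i \sqrt{5}\right)}{-30497 + 44746} = \frac{\frac{1}{72762} - \left(98 - 588 i \sqrt{5}\right)}{14249} = \left(\frac{1}{72762} - \left(98 - 588 i \sqrt{5}\right)\right) \frac{1}{14249} = \left(- \frac{7130675}{72762} + 588 i \sqrt{5}\right) \frac{1}{14249} = - \frac{7130675}{1036785738} + \frac{588 i \sqrt{5}}{14249}$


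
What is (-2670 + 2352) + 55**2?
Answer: 2707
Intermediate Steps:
(-2670 + 2352) + 55**2 = -318 + 3025 = 2707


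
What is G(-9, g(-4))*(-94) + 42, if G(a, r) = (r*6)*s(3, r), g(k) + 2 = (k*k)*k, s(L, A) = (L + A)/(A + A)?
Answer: 17808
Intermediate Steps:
s(L, A) = (A + L)/(2*A) (s(L, A) = (A + L)/((2*A)) = (A + L)*(1/(2*A)) = (A + L)/(2*A))
g(k) = -2 + k³ (g(k) = -2 + (k*k)*k = -2 + k²*k = -2 + k³)
G(a, r) = 9 + 3*r (G(a, r) = (r*6)*((r + 3)/(2*r)) = (6*r)*((3 + r)/(2*r)) = 9 + 3*r)
G(-9, g(-4))*(-94) + 42 = (9 + 3*(-2 + (-4)³))*(-94) + 42 = (9 + 3*(-2 - 64))*(-94) + 42 = (9 + 3*(-66))*(-94) + 42 = (9 - 198)*(-94) + 42 = -189*(-94) + 42 = 17766 + 42 = 17808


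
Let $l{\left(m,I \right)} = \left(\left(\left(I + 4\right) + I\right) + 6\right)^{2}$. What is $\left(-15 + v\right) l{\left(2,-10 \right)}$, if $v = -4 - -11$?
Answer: $-800$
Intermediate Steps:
$v = 7$ ($v = -4 + 11 = 7$)
$l{\left(m,I \right)} = \left(10 + 2 I\right)^{2}$ ($l{\left(m,I \right)} = \left(\left(\left(4 + I\right) + I\right) + 6\right)^{2} = \left(\left(4 + 2 I\right) + 6\right)^{2} = \left(10 + 2 I\right)^{2}$)
$\left(-15 + v\right) l{\left(2,-10 \right)} = \left(-15 + 7\right) 4 \left(5 - 10\right)^{2} = - 8 \cdot 4 \left(-5\right)^{2} = - 8 \cdot 4 \cdot 25 = \left(-8\right) 100 = -800$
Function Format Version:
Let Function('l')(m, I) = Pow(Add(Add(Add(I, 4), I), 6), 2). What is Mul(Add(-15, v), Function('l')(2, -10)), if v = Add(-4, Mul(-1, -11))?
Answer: -800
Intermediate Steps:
v = 7 (v = Add(-4, 11) = 7)
Function('l')(m, I) = Pow(Add(10, Mul(2, I)), 2) (Function('l')(m, I) = Pow(Add(Add(Add(4, I), I), 6), 2) = Pow(Add(Add(4, Mul(2, I)), 6), 2) = Pow(Add(10, Mul(2, I)), 2))
Mul(Add(-15, v), Function('l')(2, -10)) = Mul(Add(-15, 7), Mul(4, Pow(Add(5, -10), 2))) = Mul(-8, Mul(4, Pow(-5, 2))) = Mul(-8, Mul(4, 25)) = Mul(-8, 100) = -800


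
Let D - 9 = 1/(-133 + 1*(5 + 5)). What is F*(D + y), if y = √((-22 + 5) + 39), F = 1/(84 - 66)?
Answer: 553/1107 + √22/18 ≈ 0.76013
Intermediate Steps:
F = 1/18 ≈ 0.055556
D = 1106/123 (D = 9 + 1/(-133 + 1*(5 + 5)) = 9 + 1/(-133 + 1*10) = 9 + 1/(-133 + 10) = 9 + 1/(-123) = 9 - 1/123 = 1106/123 ≈ 8.9919)
y = √22 (y = √(-17 + 39) = √22 ≈ 4.6904)
F*(D + y) = (1106/123 + √22)/18 = 553/1107 + √22/18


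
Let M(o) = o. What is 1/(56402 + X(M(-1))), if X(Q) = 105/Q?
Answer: 1/56297 ≈ 1.7763e-5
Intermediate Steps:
1/(56402 + X(M(-1))) = 1/(56402 + 105/(-1)) = 1/(56402 + 105*(-1)) = 1/(56402 - 105) = 1/56297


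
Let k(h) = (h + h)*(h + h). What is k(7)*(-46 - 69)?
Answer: -22540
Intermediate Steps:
k(h) = 4*h² (k(h) = (2*h)*(2*h) = 4*h²)
k(7)*(-46 - 69) = (4*7²)*(-46 - 69) = (4*49)*(-115) = 196*(-115) = -22540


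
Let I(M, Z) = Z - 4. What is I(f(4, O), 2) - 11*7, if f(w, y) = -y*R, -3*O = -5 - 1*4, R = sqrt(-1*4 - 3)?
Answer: -79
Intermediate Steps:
R = I*sqrt(7) (R = sqrt(-4 - 3) = sqrt(-7) = I*sqrt(7) ≈ 2.6458*I)
O = 3 (O = -(-5 - 1*4)/3 = -(-5 - 4)/3 = -1/3*(-9) = 3)
f(w, y) = -I*y*sqrt(7) (f(w, y) = -y*I*sqrt(7) = -I*y*sqrt(7))
I(M, Z) = -4 + Z
I(f(4, O), 2) - 11*7 = (-4 + 2) - 11*7 = -2 - 77 = -79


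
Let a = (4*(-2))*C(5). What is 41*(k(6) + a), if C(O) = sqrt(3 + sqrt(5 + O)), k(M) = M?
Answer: 246 - 328*sqrt(3 + sqrt(10)) ≈ -568.22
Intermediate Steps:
a = -8*sqrt(3 + sqrt(10)) (a = (4*(-2))*sqrt(3 + sqrt(5 + 5)) = -8*sqrt(3 + sqrt(10)) ≈ -19.859)
41*(k(6) + a) = 41*(6 - 8*sqrt(3 + sqrt(10))) = 246 - 328*sqrt(3 + sqrt(10))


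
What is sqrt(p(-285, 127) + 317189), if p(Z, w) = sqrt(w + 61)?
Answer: sqrt(317189 + 2*sqrt(47)) ≈ 563.21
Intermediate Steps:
p(Z, w) = sqrt(61 + w)
sqrt(p(-285, 127) + 317189) = sqrt(sqrt(61 + 127) + 317189) = sqrt(sqrt(188) + 317189) = sqrt(2*sqrt(47) + 317189) = sqrt(317189 + 2*sqrt(47))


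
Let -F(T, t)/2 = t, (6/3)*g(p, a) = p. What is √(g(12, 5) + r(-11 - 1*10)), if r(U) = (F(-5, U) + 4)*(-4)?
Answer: I*√178 ≈ 13.342*I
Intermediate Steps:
g(p, a) = p/2
F(T, t) = -2*t
r(U) = -16 + 8*U (r(U) = (-2*U + 4)*(-4) = (4 - 2*U)*(-4) = -16 + 8*U)
√(g(12, 5) + r(-11 - 1*10)) = √((½)*12 + (-16 + 8*(-11 - 1*10))) = √(6 + (-16 + 8*(-11 - 10))) = √(6 + (-16 + 8*(-21))) = √(6 + (-16 - 168)) = √(6 - 184) = √(-178) = I*√178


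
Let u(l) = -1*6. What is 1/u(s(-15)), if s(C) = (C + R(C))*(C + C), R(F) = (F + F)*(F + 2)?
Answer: -⅙ ≈ -0.16667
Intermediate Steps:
R(F) = 2*F*(2 + F) (R(F) = (2*F)*(2 + F) = 2*F*(2 + F))
s(C) = 2*C*(C + 2*C*(2 + C)) (s(C) = (C + 2*C*(2 + C))*(C + C) = (C + 2*C*(2 + C))*(2*C) = 2*C*(C + 2*C*(2 + C)))
u(l) = -6
1/u(s(-15)) = 1/(-6) = -⅙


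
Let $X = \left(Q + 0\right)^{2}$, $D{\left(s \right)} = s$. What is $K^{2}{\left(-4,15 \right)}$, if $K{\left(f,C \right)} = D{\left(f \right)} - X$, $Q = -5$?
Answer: $841$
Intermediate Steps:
$X = 25$ ($X = \left(-5 + 0\right)^{2} = \left(-5\right)^{2} = 25$)
$K{\left(f,C \right)} = -25 + f$ ($K{\left(f,C \right)} = f - 25 = -25 + f$)
$K^{2}{\left(-4,15 \right)} = \left(-25 - 4\right)^{2} = \left(-29\right)^{2} = 841$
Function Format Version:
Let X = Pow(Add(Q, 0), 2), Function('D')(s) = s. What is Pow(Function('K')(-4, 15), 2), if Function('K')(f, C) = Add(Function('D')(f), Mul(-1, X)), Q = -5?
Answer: 841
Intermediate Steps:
X = 25 (X = Pow(Add(-5, 0), 2) = Pow(-5, 2) = 25)
Function('K')(f, C) = Add(-25, f) (Function('K')(f, C) = Add(f, Mul(-1, 25)) = Add(f, -25) = Add(-25, f))
Pow(Function('K')(-4, 15), 2) = Pow(Add(-25, -4), 2) = Pow(-29, 2) = 841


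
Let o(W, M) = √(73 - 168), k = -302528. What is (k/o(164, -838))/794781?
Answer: 302528*I*√95/75504195 ≈ 0.039053*I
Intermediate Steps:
o(W, M) = I*√95 (o(W, M) = √(-95) = I*√95)
(k/o(164, -838))/794781 = -302528*(-I*√95/95)/794781 = -(-302528)*I*√95/95*(1/794781) = (302528*I*√95/95)*(1/794781) = 302528*I*√95/75504195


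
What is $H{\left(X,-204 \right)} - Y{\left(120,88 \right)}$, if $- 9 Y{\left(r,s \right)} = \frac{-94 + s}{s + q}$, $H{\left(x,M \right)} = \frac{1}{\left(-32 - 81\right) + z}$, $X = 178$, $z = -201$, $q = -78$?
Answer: $- \frac{329}{4710} \approx -0.069851$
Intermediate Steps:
$H{\left(x,M \right)} = - \frac{1}{314}$ ($H{\left(x,M \right)} = \frac{1}{\left(-32 - 81\right) - 201} = \frac{1}{-113 - 201} = \frac{1}{-314} = - \frac{1}{314}$)
$Y{\left(r,s \right)} = - \frac{-94 + s}{9 \left(-78 + s\right)}$ ($Y{\left(r,s \right)} = - \frac{\left(-94 + s\right) \frac{1}{s - 78}}{9} = - \frac{\left(-94 + s\right) \frac{1}{-78 + s}}{9} = - \frac{\frac{1}{-78 + s} \left(-94 + s\right)}{9} = - \frac{-94 + s}{9 \left(-78 + s\right)}$)
$H{\left(X,-204 \right)} - Y{\left(120,88 \right)} = - \frac{1}{314} - \frac{94 - 88}{9 \left(-78 + 88\right)} = - \frac{1}{314} - \frac{94 - 88}{9 \cdot 10} = - \frac{1}{314} - \frac{1}{9} \cdot \frac{1}{10} \cdot 6 = - \frac{1}{314} - \frac{1}{15} = - \frac{329}{4710}$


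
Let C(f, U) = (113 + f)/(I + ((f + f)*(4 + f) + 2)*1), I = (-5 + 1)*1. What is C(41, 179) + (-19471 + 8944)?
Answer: -19411711/1844 ≈ -10527.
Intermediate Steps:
I = -4 (I = -4*1 = -4)
C(f, U) = (113 + f)/(-2 + 2*f*(4 + f)) (C(f, U) = (113 + f)/(-4 + ((f + f)*(4 + f) + 2)*1) = (113 + f)/(-4 + ((2*f)*(4 + f) + 2)*1) = (113 + f)/(-4 + (2*f*(4 + f) + 2)*1) = (113 + f)/(-4 + (2 + 2*f*(4 + f))*1) = (113 + f)/(-4 + (2 + 2*f*(4 + f))) = (113 + f)/(-2 + 2*f*(4 + f)))
C(41, 179) + (-19471 + 8944) = (113 + 41)/(2*(-1 + 41² + 4*41)) + (-19471 + 8944) = (½)*154/(-1 + 1681 + 164) - 10527 = (½)*154/1844 - 10527 = (½)*(1/1844)*154 - 10527 = 77/1844 - 10527 = -19411711/1844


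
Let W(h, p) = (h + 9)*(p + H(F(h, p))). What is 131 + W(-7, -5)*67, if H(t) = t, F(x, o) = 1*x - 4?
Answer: -2013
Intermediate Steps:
F(x, o) = -4 + x (F(x, o) = x - 4 = -4 + x)
W(h, p) = (9 + h)*(-4 + h + p) (W(h, p) = (h + 9)*(p + (-4 + h)) = (9 + h)*(-4 + h + p))
131 + W(-7, -5)*67 = 131 + (-36 + (-7)**2 + 5*(-7) + 9*(-5) - 7*(-5))*67 = 131 + (-36 + 49 - 35 - 45 + 35)*67 = 131 - 32*67 = 131 - 2144 = -2013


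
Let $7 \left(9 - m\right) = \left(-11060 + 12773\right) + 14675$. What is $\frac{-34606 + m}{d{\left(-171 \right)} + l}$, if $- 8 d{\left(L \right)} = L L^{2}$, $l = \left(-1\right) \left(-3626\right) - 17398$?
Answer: $- \frac{2068536}{34230245} \approx -0.06043$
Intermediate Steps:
$l = -13772$ ($l = 3626 - 17398 = -13772$)
$m = - \frac{16325}{7}$ ($m = 9 - \frac{\left(-11060 + 12773\right) + 14675}{7} = 9 - \frac{1713 + 14675}{7} = 9 - \frac{16388}{7} = - \frac{16325}{7} \approx -2332.1$)
$d{\left(L \right)} = - \frac{L^{3}}{8}$ ($d{\left(L \right)} = - \frac{L L^{2}}{8} = - \frac{L^{3}}{8}$)
$\frac{-34606 + m}{d{\left(-171 \right)} + l} = \frac{-34606 - \frac{16325}{7}}{- \frac{\left(-171\right)^{3}}{8} - 13772} = - \frac{258567}{7 \left(\left(- \frac{1}{8}\right) \left(-5000211\right) - 13772\right)} = - \frac{258567}{7 \left(\frac{5000211}{8} - 13772\right)} = - \frac{258567}{7 \cdot \frac{4890035}{8}} = \left(- \frac{258567}{7}\right) \frac{8}{4890035} = - \frac{2068536}{34230245}$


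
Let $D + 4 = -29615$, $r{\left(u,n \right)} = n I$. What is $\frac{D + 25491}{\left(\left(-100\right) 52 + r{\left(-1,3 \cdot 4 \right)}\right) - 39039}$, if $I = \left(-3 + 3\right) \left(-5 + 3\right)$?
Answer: $\frac{4128}{44239} \approx 0.093311$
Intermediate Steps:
$I = 0$ ($I = 0 \left(-2\right) = 0$)
$r{\left(u,n \right)} = 0$ ($r{\left(u,n \right)} = n 0 = 0$)
$D = -29619$ ($D = -4 - 29615 = -29619$)
$\frac{D + 25491}{\left(\left(-100\right) 52 + r{\left(-1,3 \cdot 4 \right)}\right) - 39039} = \frac{-29619 + 25491}{\left(\left(-100\right) 52 + 0\right) - 39039} = - \frac{4128}{\left(-5200 + 0\right) - 39039} = - \frac{4128}{-5200 - 39039} = - \frac{4128}{-44239} = \left(-4128\right) \left(- \frac{1}{44239}\right) = \frac{4128}{44239}$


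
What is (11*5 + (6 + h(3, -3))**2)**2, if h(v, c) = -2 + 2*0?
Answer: 5041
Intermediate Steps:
h(v, c) = -2 (h(v, c) = -2 + 0 = -2)
(11*5 + (6 + h(3, -3))**2)**2 = (11*5 + (6 - 2)**2)**2 = (55 + 4**2)**2 = (55 + 16)**2 = 71**2 = 5041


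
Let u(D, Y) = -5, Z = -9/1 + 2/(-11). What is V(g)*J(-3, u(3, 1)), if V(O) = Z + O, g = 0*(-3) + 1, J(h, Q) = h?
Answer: 270/11 ≈ 24.545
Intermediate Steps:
Z = -101/11 (Z = -9*1 + 2*(-1/11) = -9 - 2/11 = -101/11 ≈ -9.1818)
g = 1 (g = 0 + 1 = 1)
V(O) = -101/11 + O
V(g)*J(-3, u(3, 1)) = (-101/11 + 1)*(-3) = -90/11*(-3) = 270/11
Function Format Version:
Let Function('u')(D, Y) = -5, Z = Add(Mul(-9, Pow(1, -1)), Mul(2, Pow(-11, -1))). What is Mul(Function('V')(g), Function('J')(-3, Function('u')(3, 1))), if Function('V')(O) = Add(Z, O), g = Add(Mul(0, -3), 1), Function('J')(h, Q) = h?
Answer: Rational(270, 11) ≈ 24.545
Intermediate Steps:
Z = Rational(-101, 11) (Z = Add(Mul(-9, 1), Mul(2, Rational(-1, 11))) = Add(-9, Rational(-2, 11)) = Rational(-101, 11) ≈ -9.1818)
g = 1 (g = Add(0, 1) = 1)
Function('V')(O) = Add(Rational(-101, 11), O)
Mul(Function('V')(g), Function('J')(-3, Function('u')(3, 1))) = Mul(Add(Rational(-101, 11), 1), -3) = Mul(Rational(-90, 11), -3) = Rational(270, 11)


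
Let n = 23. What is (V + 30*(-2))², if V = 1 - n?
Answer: 6724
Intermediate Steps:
V = -22 (V = 1 - 1*23 = 1 - 23 = -22)
(V + 30*(-2))² = (-22 + 30*(-2))² = (-22 - 60)² = (-82)² = 6724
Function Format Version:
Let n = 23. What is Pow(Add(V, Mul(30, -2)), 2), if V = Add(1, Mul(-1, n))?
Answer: 6724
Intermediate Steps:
V = -22 (V = Add(1, Mul(-1, 23)) = Add(1, -23) = -22)
Pow(Add(V, Mul(30, -2)), 2) = Pow(Add(-22, Mul(30, -2)), 2) = Pow(Add(-22, -60), 2) = Pow(-82, 2) = 6724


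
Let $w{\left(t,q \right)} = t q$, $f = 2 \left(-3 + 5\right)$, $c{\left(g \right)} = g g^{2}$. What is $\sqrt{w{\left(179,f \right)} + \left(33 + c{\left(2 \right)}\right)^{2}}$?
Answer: $\sqrt{2397} \approx 48.959$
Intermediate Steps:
$c{\left(g \right)} = g^{3}$
$f = 4$ ($f = 2 \cdot 2 = 4$)
$w{\left(t,q \right)} = q t$
$\sqrt{w{\left(179,f \right)} + \left(33 + c{\left(2 \right)}\right)^{2}} = \sqrt{4 \cdot 179 + \left(33 + 2^{3}\right)^{2}} = \sqrt{716 + \left(33 + 8\right)^{2}} = \sqrt{716 + 41^{2}} = \sqrt{716 + 1681} = \sqrt{2397}$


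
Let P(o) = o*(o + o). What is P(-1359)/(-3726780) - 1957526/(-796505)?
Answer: 145105628149/98946630130 ≈ 1.4665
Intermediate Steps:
P(o) = 2*o² (P(o) = o*(2*o) = 2*o²)
P(-1359)/(-3726780) - 1957526/(-796505) = (2*(-1359)²)/(-3726780) - 1957526/(-796505) = (2*1846881)*(-1/3726780) - 1957526*(-1/796505) = 3693762*(-1/3726780) + 1957526/796505 = -615627/621130 + 1957526/796505 = 145105628149/98946630130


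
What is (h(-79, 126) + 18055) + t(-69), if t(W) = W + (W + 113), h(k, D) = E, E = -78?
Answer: 17952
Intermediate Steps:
h(k, D) = -78
t(W) = 113 + 2*W (t(W) = W + (113 + W) = 113 + 2*W)
(h(-79, 126) + 18055) + t(-69) = (-78 + 18055) + (113 + 2*(-69)) = 17977 + (113 - 138) = 17977 - 25 = 17952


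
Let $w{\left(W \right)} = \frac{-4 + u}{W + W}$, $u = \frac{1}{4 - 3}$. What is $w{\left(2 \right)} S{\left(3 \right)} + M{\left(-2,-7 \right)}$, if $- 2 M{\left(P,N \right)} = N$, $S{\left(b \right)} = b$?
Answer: $\frac{5}{4} \approx 1.25$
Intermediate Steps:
$u = 1$ ($u = 1^{-1} = 1$)
$M{\left(P,N \right)} = - \frac{N}{2}$
$w{\left(W \right)} = - \frac{3}{2 W}$ ($w{\left(W \right)} = \frac{-4 + 1}{W + W} = - \frac{3}{2 W}$)
$w{\left(2 \right)} S{\left(3 \right)} + M{\left(-2,-7 \right)} = - \frac{3}{2 \cdot 2} \cdot 3 - - \frac{7}{2} = \left(- \frac{3}{2}\right) \frac{1}{2} \cdot 3 + \frac{7}{2} = \left(- \frac{3}{4}\right) 3 + \frac{7}{2} = - \frac{9}{4} + \frac{7}{2} = \frac{5}{4}$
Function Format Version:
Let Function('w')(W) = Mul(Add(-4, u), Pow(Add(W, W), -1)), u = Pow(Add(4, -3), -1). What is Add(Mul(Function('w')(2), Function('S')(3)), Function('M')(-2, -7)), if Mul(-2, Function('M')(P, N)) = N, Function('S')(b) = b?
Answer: Rational(5, 4) ≈ 1.2500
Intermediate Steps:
u = 1 (u = Pow(1, -1) = 1)
Function('M')(P, N) = Mul(Rational(-1, 2), N)
Function('w')(W) = Mul(Rational(-3, 2), Pow(W, -1)) (Function('w')(W) = Mul(Add(-4, 1), Pow(Add(W, W), -1)) = Mul(-3, Pow(Mul(2, W), -1)) = Mul(-3, Mul(Rational(1, 2), Pow(W, -1))) = Mul(Rational(-3, 2), Pow(W, -1)))
Add(Mul(Function('w')(2), Function('S')(3)), Function('M')(-2, -7)) = Add(Mul(Mul(Rational(-3, 2), Pow(2, -1)), 3), Mul(Rational(-1, 2), -7)) = Add(Mul(Mul(Rational(-3, 2), Rational(1, 2)), 3), Rational(7, 2)) = Add(Mul(Rational(-3, 4), 3), Rational(7, 2)) = Add(Rational(-9, 4), Rational(7, 2)) = Rational(5, 4)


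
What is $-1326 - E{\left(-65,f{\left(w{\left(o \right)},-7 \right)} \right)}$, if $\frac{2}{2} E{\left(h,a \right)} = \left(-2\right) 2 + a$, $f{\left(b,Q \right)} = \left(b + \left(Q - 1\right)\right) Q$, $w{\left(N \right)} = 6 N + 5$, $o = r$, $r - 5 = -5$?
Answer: $-1343$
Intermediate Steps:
$r = 0$ ($r = 5 - 5 = 0$)
$o = 0$
$w{\left(N \right)} = 5 + 6 N$
$f{\left(b,Q \right)} = Q \left(-1 + Q + b\right)$ ($f{\left(b,Q \right)} = \left(b + \left(-1 + Q\right)\right) Q = \left(-1 + Q + b\right) Q = Q \left(-1 + Q + b\right)$)
$E{\left(h,a \right)} = -4 + a$ ($E{\left(h,a \right)} = \left(-2\right) 2 + a = -4 + a$)
$-1326 - E{\left(-65,f{\left(w{\left(o \right)},-7 \right)} \right)} = -1326 - \left(-4 - 7 \left(-1 - 7 + \left(5 + 6 \cdot 0\right)\right)\right) = -1326 - \left(-4 - 7 \left(-1 - 7 + \left(5 + 0\right)\right)\right) = -1326 - \left(-4 - 7 \left(-1 - 7 + 5\right)\right) = -1326 - \left(-4 - -21\right) = -1326 - \left(-4 + 21\right) = -1326 - 17 = -1343$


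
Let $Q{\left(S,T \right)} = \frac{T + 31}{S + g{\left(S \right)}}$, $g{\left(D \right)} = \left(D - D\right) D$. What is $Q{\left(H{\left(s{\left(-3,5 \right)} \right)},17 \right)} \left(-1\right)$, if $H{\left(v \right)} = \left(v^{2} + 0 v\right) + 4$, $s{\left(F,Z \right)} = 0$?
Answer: $-12$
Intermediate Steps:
$g{\left(D \right)} = 0$ ($g{\left(D \right)} = 0 D = 0$)
$H{\left(v \right)} = 4 + v^{2}$ ($H{\left(v \right)} = \left(v^{2} + 0\right) + 4 = v^{2} + 4 = 4 + v^{2}$)
$Q{\left(S,T \right)} = \frac{31 + T}{S}$ ($Q{\left(S,T \right)} = \frac{T + 31}{S + 0} = \frac{31 + T}{S}$)
$Q{\left(H{\left(s{\left(-3,5 \right)} \right)},17 \right)} \left(-1\right) = \frac{31 + 17}{4 + 0^{2}} \left(-1\right) = \frac{1}{4 + 0} \cdot 48 \left(-1\right) = \frac{1}{4} \cdot 48 \left(-1\right) = 12 \left(-1\right) = -12$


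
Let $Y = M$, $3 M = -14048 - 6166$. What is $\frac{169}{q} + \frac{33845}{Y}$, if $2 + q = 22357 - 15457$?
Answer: $- \frac{58081022}{11619681} \approx -4.9985$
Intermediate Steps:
$M = -6738$ ($M = \frac{-14048 - 6166}{3} = \frac{1}{3} \left(-20214\right) = -6738$)
$Y = -6738$
$q = 6898$ ($q = -2 + \left(22357 - 15457\right) = -2 + 6900 = 6898$)
$\frac{169}{q} + \frac{33845}{Y} = \frac{169}{6898} + \frac{33845}{-6738} = 169 \cdot \frac{1}{6898} + 33845 \left(- \frac{1}{6738}\right) = \frac{169}{6898} - \frac{33845}{6738} = - \frac{58081022}{11619681}$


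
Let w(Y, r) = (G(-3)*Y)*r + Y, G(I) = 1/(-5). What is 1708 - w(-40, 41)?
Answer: 1420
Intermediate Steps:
G(I) = -1/5
w(Y, r) = Y - Y*r/5 (w(Y, r) = (-Y/5)*r + Y = -Y*r/5 + Y = Y - Y*r/5)
1708 - w(-40, 41) = 1708 - (-40)*(5 - 1*41)/5 = 1708 - (-40)*(5 - 41)/5 = 1708 - (-40)*(-36)/5 = 1708 - 1*288 = 1708 - 288 = 1420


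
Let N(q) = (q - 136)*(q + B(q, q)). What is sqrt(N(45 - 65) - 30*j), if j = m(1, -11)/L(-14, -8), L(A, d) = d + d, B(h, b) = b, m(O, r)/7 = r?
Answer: sqrt(97530)/4 ≈ 78.074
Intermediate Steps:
m(O, r) = 7*r
L(A, d) = 2*d
j = 77/16 (j = (7*(-11))/((2*(-8))) = -77/(-16) = -77*(-1/16) = 77/16 ≈ 4.8125)
N(q) = 2*q*(-136 + q) (N(q) = (q - 136)*(q + q) = (-136 + q)*(2*q) = 2*q*(-136 + q))
sqrt(N(45 - 65) - 30*j) = sqrt(2*(45 - 65)*(-136 + (45 - 65)) - 30*77/16) = sqrt(2*(-20)*(-136 - 20) - 1155/8) = sqrt(2*(-20)*(-156) - 1155/8) = sqrt(6240 - 1155/8) = sqrt(48765/8) = sqrt(97530)/4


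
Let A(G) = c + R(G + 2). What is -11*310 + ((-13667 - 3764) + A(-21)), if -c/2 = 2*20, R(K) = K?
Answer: -20940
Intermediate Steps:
c = -80 (c = -4*20 = -2*40 = -80)
A(G) = -78 + G (A(G) = -80 + (G + 2) = -80 + (2 + G) = -78 + G)
-11*310 + ((-13667 - 3764) + A(-21)) = -11*310 + ((-13667 - 3764) + (-78 - 21)) = -3410 + (-17431 - 99) = -3410 - 17530 = -20940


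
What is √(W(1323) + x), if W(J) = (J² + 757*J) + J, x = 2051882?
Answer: √4805045 ≈ 2192.0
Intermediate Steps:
W(J) = J² + 758*J
√(W(1323) + x) = √(1323*(758 + 1323) + 2051882) = √(1323*2081 + 2051882) = √(2753163 + 2051882) = √4805045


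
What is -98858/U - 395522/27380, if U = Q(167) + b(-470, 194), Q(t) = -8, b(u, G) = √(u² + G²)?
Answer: -7742826169/442310210 - 49429*√64634/64618 ≈ -211.98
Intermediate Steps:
b(u, G) = √(G² + u²)
U = -8 + 2*√64634 (U = -8 + √(194² + (-470)²) = -8 + √(37636 + 220900) = -8 + √258536 = -8 + 2*√64634 ≈ 500.46)
-98858/U - 395522/27380 = -98858/(-8 + 2*√64634) - 395522/27380 = -98858/(-8 + 2*√64634) - 395522*1/27380 = -98858/(-8 + 2*√64634) - 197761/13690 = -197761/13690 - 98858/(-8 + 2*√64634)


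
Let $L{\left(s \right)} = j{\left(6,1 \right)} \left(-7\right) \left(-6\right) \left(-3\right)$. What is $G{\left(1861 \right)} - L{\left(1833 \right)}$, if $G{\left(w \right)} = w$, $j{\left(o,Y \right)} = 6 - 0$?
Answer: $2617$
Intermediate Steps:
$j{\left(o,Y \right)} = 6$ ($j{\left(o,Y \right)} = 6 + 0 = 6$)
$L{\left(s \right)} = -756$ ($L{\left(s \right)} = 6 \left(-7\right) \left(-6\right) \left(-3\right) = 6 \cdot 42 \left(-3\right) = 6 \left(-126\right) = -756$)
$G{\left(1861 \right)} - L{\left(1833 \right)} = 1861 - -756 = 1861 + 756 = 2617$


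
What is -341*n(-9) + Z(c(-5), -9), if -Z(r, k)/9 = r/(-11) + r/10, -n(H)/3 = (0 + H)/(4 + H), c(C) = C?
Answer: 202599/110 ≈ 1841.8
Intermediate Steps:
n(H) = -3*H/(4 + H) (n(H) = -3*(0 + H)/(4 + H) = -3*H/(4 + H))
Z(r, k) = -9*r/110 (Z(r, k) = -9*(r/(-11) + r/10) = -9*(r*(-1/11) + r*(⅒)) = -9*(-r/11 + r/10) = -9*r/110)
-341*n(-9) + Z(c(-5), -9) = -(-1023)*(-9)/(4 - 9) - 9/110*(-5) = -(-1023)*(-9)/(-5) + 9/22 = -(-1023)*(-9)*(-1)/5 + 9/22 = -341*(-27/5) + 9/22 = 9207/5 + 9/22 = 202599/110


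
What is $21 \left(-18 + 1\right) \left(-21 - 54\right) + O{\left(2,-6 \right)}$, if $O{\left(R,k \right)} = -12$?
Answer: $26763$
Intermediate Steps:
$21 \left(-18 + 1\right) \left(-21 - 54\right) + O{\left(2,-6 \right)} = 21 \left(-18 + 1\right) \left(-21 - 54\right) - 12 = 21 \left(\left(-17\right) \left(-75\right)\right) - 12 = 21 \cdot 1275 - 12 = 26775 - 12 = 26763$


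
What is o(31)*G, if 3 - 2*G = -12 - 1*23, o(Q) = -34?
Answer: -646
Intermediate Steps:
G = 19 (G = 3/2 - (-12 - 1*23)/2 = 3/2 - (-12 - 23)/2 = 3/2 - ½*(-35) = 3/2 + 35/2 = 19)
o(31)*G = -34*19 = -646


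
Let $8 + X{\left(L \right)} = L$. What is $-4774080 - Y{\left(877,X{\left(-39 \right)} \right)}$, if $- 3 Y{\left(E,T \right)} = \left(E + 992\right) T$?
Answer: $-4803361$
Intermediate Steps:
$X{\left(L \right)} = -8 + L$
$Y{\left(E,T \right)} = - \frac{T \left(992 + E\right)}{3}$ ($Y{\left(E,T \right)} = - \frac{\left(E + 992\right) T}{3} = - \frac{\left(992 + E\right) T}{3} = - \frac{T \left(992 + E\right)}{3}$)
$-4774080 - Y{\left(877,X{\left(-39 \right)} \right)} = -4774080 - - \frac{\left(-8 - 39\right) \left(992 + 877\right)}{3} = -4774080 - \left(- \frac{1}{3}\right) \left(-47\right) 1869 = -4774080 - 29281 = -4803361$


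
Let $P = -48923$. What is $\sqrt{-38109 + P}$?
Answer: $2 i \sqrt{21758} \approx 295.01 i$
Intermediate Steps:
$\sqrt{-38109 + P} = \sqrt{-38109 - 48923} = \sqrt{-87032} = 2 i \sqrt{21758}$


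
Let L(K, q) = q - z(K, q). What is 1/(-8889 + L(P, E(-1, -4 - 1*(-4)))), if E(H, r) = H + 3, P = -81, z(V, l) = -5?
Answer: -1/8882 ≈ -0.00011259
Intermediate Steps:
E(H, r) = 3 + H
L(K, q) = 5 + q (L(K, q) = q - 1*(-5) = q + 5 = 5 + q)
1/(-8889 + L(P, E(-1, -4 - 1*(-4)))) = 1/(-8889 + (5 + (3 - 1))) = 1/(-8889 + (5 + 2)) = 1/(-8889 + 7) = 1/(-8882) = -1/8882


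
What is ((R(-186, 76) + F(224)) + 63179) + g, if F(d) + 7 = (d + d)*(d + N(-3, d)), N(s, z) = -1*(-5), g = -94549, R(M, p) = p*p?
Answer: 76991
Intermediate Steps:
R(M, p) = p**2
N(s, z) = 5
F(d) = -7 + 2*d*(5 + d) (F(d) = -7 + (d + d)*(d + 5) = -7 + (2*d)*(5 + d) = -7 + 2*d*(5 + d))
((R(-186, 76) + F(224)) + 63179) + g = ((76**2 + (-7 + 2*224**2 + 10*224)) + 63179) - 94549 = ((5776 + (-7 + 2*50176 + 2240)) + 63179) - 94549 = ((5776 + (-7 + 100352 + 2240)) + 63179) - 94549 = ((5776 + 102585) + 63179) - 94549 = (108361 + 63179) - 94549 = 171540 - 94549 = 76991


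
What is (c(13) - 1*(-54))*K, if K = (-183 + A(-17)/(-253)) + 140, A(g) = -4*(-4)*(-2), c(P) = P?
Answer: -726749/253 ≈ -2872.5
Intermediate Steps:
A(g) = -32 (A(g) = 16*(-2) = -32)
K = -10847/253 (K = (-183 - 32/(-253)) + 140 = (-183 - 32*(-1/253)) + 140 = (-183 + 32/253) + 140 = -46267/253 + 140 = -10847/253 ≈ -42.874)
(c(13) - 1*(-54))*K = (13 - 1*(-54))*(-10847/253) = (13 + 54)*(-10847/253) = 67*(-10847/253) = -726749/253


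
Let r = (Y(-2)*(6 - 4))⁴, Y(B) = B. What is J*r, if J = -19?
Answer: -4864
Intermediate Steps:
r = 256 (r = (-2*(6 - 4))⁴ = (-2*2)⁴ = (-4)⁴ = 256)
J*r = -19*256 = -4864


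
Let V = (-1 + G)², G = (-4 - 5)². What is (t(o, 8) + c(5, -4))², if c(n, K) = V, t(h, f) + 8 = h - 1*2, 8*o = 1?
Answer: 2613356641/64 ≈ 4.0834e+7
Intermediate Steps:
o = ⅛ (o = (⅛)*1 = ⅛ ≈ 0.12500)
t(h, f) = -10 + h (t(h, f) = -8 + (h - 1*2) = -8 + (h - 2) = -8 + (-2 + h) = -10 + h)
G = 81 (G = (-9)² = 81)
V = 6400 (V = (-1 + 81)² = 80² = 6400)
c(n, K) = 6400
(t(o, 8) + c(5, -4))² = ((-10 + ⅛) + 6400)² = (-79/8 + 6400)² = (51121/8)² = 2613356641/64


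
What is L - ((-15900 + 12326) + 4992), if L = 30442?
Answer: 29024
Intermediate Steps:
L - ((-15900 + 12326) + 4992) = 30442 - ((-15900 + 12326) + 4992) = 30442 - (-3574 + 4992) = 30442 - 1*1418 = 30442 - 1418 = 29024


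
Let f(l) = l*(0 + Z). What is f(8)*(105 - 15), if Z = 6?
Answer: 4320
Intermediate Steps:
f(l) = 6*l (f(l) = l*(0 + 6) = l*6 = 6*l)
f(8)*(105 - 15) = (6*8)*(105 - 15) = 48*90 = 4320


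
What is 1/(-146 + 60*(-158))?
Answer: -1/9626 ≈ -0.00010389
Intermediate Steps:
1/(-146 + 60*(-158)) = 1/(-146 - 9480) = 1/(-9626) = -1/9626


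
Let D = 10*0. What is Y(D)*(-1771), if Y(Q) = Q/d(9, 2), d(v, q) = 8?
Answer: 0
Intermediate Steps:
D = 0
Y(Q) = Q/8
Y(D)*(-1771) = ((⅛)*0)*(-1771) = 0*(-1771) = 0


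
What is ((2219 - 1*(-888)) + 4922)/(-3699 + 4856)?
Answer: 8029/1157 ≈ 6.9395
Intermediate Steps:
((2219 - 1*(-888)) + 4922)/(-3699 + 4856) = ((2219 + 888) + 4922)/1157 = (3107 + 4922)*(1/1157) = 8029*(1/1157) = 8029/1157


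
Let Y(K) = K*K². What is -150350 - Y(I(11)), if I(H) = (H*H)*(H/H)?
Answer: -1921911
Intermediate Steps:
I(H) = H² (I(H) = H²*1 = H²)
Y(K) = K³
-150350 - Y(I(11)) = -150350 - (11²)³ = -150350 - 1*121³ = -150350 - 1*1771561 = -150350 - 1771561 = -1921911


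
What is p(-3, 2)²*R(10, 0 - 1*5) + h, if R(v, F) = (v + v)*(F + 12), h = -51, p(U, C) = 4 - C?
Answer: 509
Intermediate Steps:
R(v, F) = 2*v*(12 + F) (R(v, F) = (2*v)*(12 + F) = 2*v*(12 + F))
p(-3, 2)²*R(10, 0 - 1*5) + h = (4 - 1*2)²*(2*10*(12 + (0 - 1*5))) - 51 = (4 - 2)²*(2*10*(12 + (0 - 5))) - 51 = 2²*(2*10*(12 - 5)) - 51 = 4*(2*10*7) - 51 = 4*140 - 51 = 560 - 51 = 509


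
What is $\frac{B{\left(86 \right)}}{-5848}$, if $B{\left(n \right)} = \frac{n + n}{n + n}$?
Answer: $- \frac{1}{5848} \approx -0.000171$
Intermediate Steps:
$B{\left(n \right)} = 1$ ($B{\left(n \right)} = \frac{2 n}{2 n} = 2 n \frac{1}{2 n} = 1$)
$\frac{B{\left(86 \right)}}{-5848} = 1 \frac{1}{-5848} = 1 \left(- \frac{1}{5848}\right) = - \frac{1}{5848}$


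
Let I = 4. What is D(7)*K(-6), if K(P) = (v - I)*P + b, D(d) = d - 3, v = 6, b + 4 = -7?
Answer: -92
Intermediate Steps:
b = -11 (b = -4 - 7 = -11)
D(d) = -3 + d
K(P) = -11 + 2*P (K(P) = (6 - 1*4)*P - 11 = (6 - 4)*P - 11 = 2*P - 11 = -11 + 2*P)
D(7)*K(-6) = (-3 + 7)*(-11 + 2*(-6)) = 4*(-11 - 12) = 4*(-23) = -92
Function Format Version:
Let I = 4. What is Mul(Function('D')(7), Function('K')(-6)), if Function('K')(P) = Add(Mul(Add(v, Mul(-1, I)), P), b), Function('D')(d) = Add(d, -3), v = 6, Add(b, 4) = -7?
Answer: -92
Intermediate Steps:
b = -11 (b = Add(-4, -7) = -11)
Function('D')(d) = Add(-3, d)
Function('K')(P) = Add(-11, Mul(2, P)) (Function('K')(P) = Add(Mul(Add(6, Mul(-1, 4)), P), -11) = Add(Mul(Add(6, -4), P), -11) = Add(Mul(2, P), -11) = Add(-11, Mul(2, P)))
Mul(Function('D')(7), Function('K')(-6)) = Mul(Add(-3, 7), Add(-11, Mul(2, -6))) = Mul(4, Add(-11, -12)) = Mul(4, -23) = -92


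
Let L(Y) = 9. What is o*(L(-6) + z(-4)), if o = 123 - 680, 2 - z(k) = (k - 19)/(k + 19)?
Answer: -104716/15 ≈ -6981.1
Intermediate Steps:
z(k) = 2 - (-19 + k)/(19 + k) (z(k) = 2 - (k - 19)/(k + 19) = 2 - (-19 + k)/(19 + k))
o = -557
o*(L(-6) + z(-4)) = -557*(9 + (57 - 4)/(19 - 4)) = -557*(9 + 53/15) = -557*188/15 = -104716/15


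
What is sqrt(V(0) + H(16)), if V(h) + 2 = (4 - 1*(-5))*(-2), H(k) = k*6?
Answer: 2*sqrt(19) ≈ 8.7178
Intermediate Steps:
H(k) = 6*k
V(h) = -20 (V(h) = -2 + (4 - 1*(-5))*(-2) = -2 + (4 + 5)*(-2) = -2 + 9*(-2) = -2 - 18 = -20)
sqrt(V(0) + H(16)) = sqrt(-20 + 6*16) = sqrt(-20 + 96) = sqrt(76) = 2*sqrt(19)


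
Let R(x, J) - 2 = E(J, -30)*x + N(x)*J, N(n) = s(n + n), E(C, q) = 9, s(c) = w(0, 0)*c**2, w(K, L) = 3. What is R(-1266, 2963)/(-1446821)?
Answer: -56987580944/1446821 ≈ -39388.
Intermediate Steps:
s(c) = 3*c**2
N(n) = 12*n**2 (N(n) = 3*(n + n)**2 = 3*(2*n)**2 = 3*(4*n**2) = 12*n**2)
R(x, J) = 2 + 9*x + 12*J*x**2 (R(x, J) = 2 + (9*x + (12*x**2)*J) = 2 + (9*x + 12*J*x**2) = 2 + 9*x + 12*J*x**2)
R(-1266, 2963)/(-1446821) = (2 + 9*(-1266) + 12*2963*(-1266)**2)/(-1446821) = (2 - 11394 + 12*2963*1602756)*(-1/1446821) = (2 - 11394 + 56987592336)*(-1/1446821) = 56987580944*(-1/1446821) = -56987580944/1446821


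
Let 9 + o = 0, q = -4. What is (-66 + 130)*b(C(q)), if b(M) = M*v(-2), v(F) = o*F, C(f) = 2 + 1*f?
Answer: -2304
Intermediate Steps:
C(f) = 2 + f
o = -9 (o = -9 + 0 = -9)
v(F) = -9*F
b(M) = 18*M (b(M) = M*(-9*(-2)) = M*18 = 18*M)
(-66 + 130)*b(C(q)) = (-66 + 130)*(18*(2 - 4)) = 64*(18*(-2)) = 64*(-36) = -2304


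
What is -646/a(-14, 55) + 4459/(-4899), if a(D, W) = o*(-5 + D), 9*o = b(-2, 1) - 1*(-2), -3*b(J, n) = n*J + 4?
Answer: 2239723/9798 ≈ 228.59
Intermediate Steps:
b(J, n) = -4/3 - J*n/3 (b(J, n) = -(n*J + 4)/3 = -(J*n + 4)/3 = -(4 + J*n)/3 = -4/3 - J*n/3)
o = 4/27 (o = ((-4/3 - ⅓*(-2)*1) - 1*(-2))/9 = ((-4/3 + ⅔) + 2)/9 = (-⅔ + 2)/9 = (⅑)*(4/3) = 4/27 ≈ 0.14815)
a(D, W) = -20/27 + 4*D/27 (a(D, W) = 4*(-5 + D)/27 = -20/27 + 4*D/27)
-646/a(-14, 55) + 4459/(-4899) = -646/(-20/27 + (4/27)*(-14)) + 4459/(-4899) = -646/(-20/27 - 56/27) + 4459*(-1/4899) = -646/(-76/27) - 4459/4899 = -646*(-27/76) - 4459/4899 = 459/2 - 4459/4899 = 2239723/9798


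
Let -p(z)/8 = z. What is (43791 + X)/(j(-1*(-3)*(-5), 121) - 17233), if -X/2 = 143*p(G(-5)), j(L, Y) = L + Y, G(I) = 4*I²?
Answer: -24781/1557 ≈ -15.916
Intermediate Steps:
p(z) = -8*z
X = 228800 (X = -286*(-32*(-5)²) = -286*(-32*25) = -286*(-8*100) = -286*(-800) = -2*(-114400) = 228800)
(43791 + X)/(j(-1*(-3)*(-5), 121) - 17233) = (43791 + 228800)/((-1*(-3)*(-5) + 121) - 17233) = 272591/((3*(-5) + 121) - 17233) = 272591/((-15 + 121) - 17233) = 272591/(106 - 17233) = 272591/(-17127) = 272591*(-1/17127) = -24781/1557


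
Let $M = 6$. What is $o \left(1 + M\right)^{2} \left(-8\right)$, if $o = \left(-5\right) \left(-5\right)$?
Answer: $-9800$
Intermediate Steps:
$o = 25$
$o \left(1 + M\right)^{2} \left(-8\right) = 25 \left(1 + 6\right)^{2} \left(-8\right) = 25 \cdot 7^{2} \left(-8\right) = 25 \cdot 49 \left(-8\right) = 1225 \left(-8\right) = -9800$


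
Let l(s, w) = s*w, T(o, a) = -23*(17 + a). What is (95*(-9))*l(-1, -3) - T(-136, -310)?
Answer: -9304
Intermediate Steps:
T(o, a) = -391 - 23*a
(95*(-9))*l(-1, -3) - T(-136, -310) = (95*(-9))*(-1*(-3)) - (-391 - 23*(-310)) = -855*3 - (-391 + 7130) = -2565 - 1*6739 = -2565 - 6739 = -9304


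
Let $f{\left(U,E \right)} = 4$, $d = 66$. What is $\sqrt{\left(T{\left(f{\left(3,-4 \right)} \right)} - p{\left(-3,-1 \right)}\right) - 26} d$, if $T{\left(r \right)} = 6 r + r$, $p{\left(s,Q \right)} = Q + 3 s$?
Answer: $132 \sqrt{3} \approx 228.63$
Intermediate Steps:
$T{\left(r \right)} = 7 r$
$\sqrt{\left(T{\left(f{\left(3,-4 \right)} \right)} - p{\left(-3,-1 \right)}\right) - 26} d = \sqrt{\left(7 \cdot 4 - \left(-1 + 3 \left(-3\right)\right)\right) - 26} \cdot 66 = \sqrt{\left(28 - \left(-1 - 9\right)\right) - 26} \cdot 66 = \sqrt{\left(28 - -10\right) - 26} \cdot 66 = \sqrt{\left(28 + 10\right) - 26} \cdot 66 = \sqrt{38 - 26} \cdot 66 = \sqrt{12} \cdot 66 = 2 \sqrt{3} \cdot 66 = 132 \sqrt{3}$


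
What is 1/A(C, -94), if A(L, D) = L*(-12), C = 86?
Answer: -1/1032 ≈ -0.00096899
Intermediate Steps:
A(L, D) = -12*L
1/A(C, -94) = 1/(-12*86) = 1/(-1032) = -1/1032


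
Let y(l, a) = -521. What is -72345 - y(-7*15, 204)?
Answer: -71824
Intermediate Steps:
-72345 - y(-7*15, 204) = -72345 - 1*(-521) = -72345 + 521 = -71824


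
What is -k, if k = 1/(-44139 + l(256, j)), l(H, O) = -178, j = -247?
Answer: 1/44317 ≈ 2.2565e-5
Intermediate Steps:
k = -1/44317 (k = 1/(-44139 - 178) = 1/(-44317) = -1/44317 ≈ -2.2565e-5)
-k = -1*(-1/44317) = 1/44317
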